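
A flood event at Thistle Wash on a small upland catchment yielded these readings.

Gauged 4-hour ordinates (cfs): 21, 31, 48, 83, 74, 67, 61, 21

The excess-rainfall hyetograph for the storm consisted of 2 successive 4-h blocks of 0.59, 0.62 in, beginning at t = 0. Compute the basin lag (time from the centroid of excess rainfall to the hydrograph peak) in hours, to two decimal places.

t_L ≈ 7.95 h

Centroid of excess rainfall: t_c = Σ P_i·t̄_i / ΣP_i = 4.0496 h (block centres at 2, 6 h).
Hydrograph peak occurs at t = 12 h, so basin lag t_L = 12 − 4.0496 = 7.95 h.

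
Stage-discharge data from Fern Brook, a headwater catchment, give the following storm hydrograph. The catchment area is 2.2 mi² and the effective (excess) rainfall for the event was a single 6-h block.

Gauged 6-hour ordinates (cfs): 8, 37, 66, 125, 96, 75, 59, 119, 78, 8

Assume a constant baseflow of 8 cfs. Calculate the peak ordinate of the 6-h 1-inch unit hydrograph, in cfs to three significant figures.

Direct runoff: 0.0, 29.0, 58.0, 117.0, 88.0, 67.0, 51.0, 111.0, 70.0, 0.0 cfs; ΣQ_DR = 591.0 cfs, peak = 117.0 cfs.
Runoff depth d = ΣQ_DR·Δt / A = 591.0 × 21600 / (2.2 mi²) = 2.498 in.
The 1-inch UH is the DRH scaled by (1 in)/d, so U_p = 117.0 × 1/2.498 = 46.8 cfs.

U_p ≈ 46.8 cfs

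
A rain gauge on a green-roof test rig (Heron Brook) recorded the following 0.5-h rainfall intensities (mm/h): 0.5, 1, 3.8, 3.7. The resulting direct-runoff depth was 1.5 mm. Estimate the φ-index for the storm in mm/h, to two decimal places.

φ ≈ 2.25 mm/h

Only the 2 blocks with intensity above φ contribute runoff: 3.8, 3.7 mm/h.
Σ(I−φ)·Δt = d  ⇒  (3.8+3.7 − 2φ)·0.5 = 1.5
φ = (7.500 − 1.5/0.5) / 2 = 2.25 mm/h.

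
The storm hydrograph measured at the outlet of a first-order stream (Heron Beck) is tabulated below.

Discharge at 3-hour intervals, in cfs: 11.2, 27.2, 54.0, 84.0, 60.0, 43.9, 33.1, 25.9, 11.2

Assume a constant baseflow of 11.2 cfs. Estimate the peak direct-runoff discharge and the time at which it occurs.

Subtracting baseflow gives direct-runoff ordinates: 0.0, 16.0, 42.8, 72.8, 48.8, 32.7, 21.9, 14.7, 0.0 cfs.
The maximum is 72.8 cfs, occurring at the reading for t = 9 h.

Q_p = 72.8 cfs at t = 9 h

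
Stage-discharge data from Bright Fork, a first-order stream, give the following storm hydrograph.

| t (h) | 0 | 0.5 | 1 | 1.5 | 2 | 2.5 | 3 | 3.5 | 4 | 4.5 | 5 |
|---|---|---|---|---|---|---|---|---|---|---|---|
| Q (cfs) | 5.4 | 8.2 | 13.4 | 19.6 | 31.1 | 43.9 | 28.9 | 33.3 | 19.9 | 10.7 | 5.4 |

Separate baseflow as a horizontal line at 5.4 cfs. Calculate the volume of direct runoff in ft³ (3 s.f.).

Direct-runoff ordinates (Q − Q_b): 0.0, 2.8, 8.0, 14.2, 25.7, 38.5, 23.5, 27.9, 14.5, 5.3, 0.0 cfs.
ΣQ_DR = 160.4 cfs.
With Δt = 0.5 h = 1800 s, V = ΣQ_DR · Δt = 160.4 × 1800 = 2.89 × 10^5 ft³.

V ≈ 2.89 × 10^5 ft³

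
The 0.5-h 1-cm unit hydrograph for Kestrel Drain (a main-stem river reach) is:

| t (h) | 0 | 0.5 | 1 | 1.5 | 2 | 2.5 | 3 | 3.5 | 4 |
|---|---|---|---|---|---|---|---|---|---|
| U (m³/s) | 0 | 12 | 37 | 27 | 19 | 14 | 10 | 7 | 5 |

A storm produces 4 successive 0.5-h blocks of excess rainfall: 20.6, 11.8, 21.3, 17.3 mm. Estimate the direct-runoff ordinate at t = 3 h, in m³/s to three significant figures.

By discrete convolution, Q_j = Σ (P_i / 10 mm) · U_{j−i}.
At t = 3 h (j=6): Q = (20.6/10)·10 + (11.8/10)·14 + (21.3/10)·19 + (17.3/10)·27 = 124 m³/s.

Q ≈ 124 m³/s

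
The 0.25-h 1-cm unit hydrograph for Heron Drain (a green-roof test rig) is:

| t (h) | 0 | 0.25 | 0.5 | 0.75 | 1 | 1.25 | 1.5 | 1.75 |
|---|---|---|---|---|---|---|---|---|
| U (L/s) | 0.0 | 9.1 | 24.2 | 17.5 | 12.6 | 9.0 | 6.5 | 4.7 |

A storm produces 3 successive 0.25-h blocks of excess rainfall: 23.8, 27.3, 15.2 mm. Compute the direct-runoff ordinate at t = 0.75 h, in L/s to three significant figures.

By discrete convolution, Q_j = Σ (P_i / 10 mm) · U_{j−i}.
At t = 0.75 h (j=3): Q = (23.8/10)·17.5 + (27.3/10)·24.2 + (15.2/10)·9.1 = 122 L/s.

Q ≈ 122 L/s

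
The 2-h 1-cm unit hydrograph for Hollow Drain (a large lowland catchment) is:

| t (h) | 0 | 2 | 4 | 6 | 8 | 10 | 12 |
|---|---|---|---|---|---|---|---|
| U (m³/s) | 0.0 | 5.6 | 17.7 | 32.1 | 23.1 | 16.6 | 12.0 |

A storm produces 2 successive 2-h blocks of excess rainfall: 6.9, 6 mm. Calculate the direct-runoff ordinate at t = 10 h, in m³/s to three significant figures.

By discrete convolution, Q_j = Σ (P_i / 10 mm) · U_{j−i}.
At t = 10 h (j=5): Q = (6.9/10)·16.6 + (6/10)·23.1 = 25.3 m³/s.

Q ≈ 25.3 m³/s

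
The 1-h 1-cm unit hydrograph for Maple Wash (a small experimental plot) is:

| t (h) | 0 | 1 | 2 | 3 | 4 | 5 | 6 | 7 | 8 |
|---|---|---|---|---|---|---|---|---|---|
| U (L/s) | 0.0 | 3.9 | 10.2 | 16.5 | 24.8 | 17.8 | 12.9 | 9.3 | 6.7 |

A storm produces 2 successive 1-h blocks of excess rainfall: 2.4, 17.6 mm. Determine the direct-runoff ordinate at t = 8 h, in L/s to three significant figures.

By discrete convolution, Q_j = Σ (P_i / 10 mm) · U_{j−i}.
At t = 8 h (j=8): Q = (2.4/10)·6.7 + (17.6/10)·9.3 = 18.0 L/s.

Q ≈ 18.0 L/s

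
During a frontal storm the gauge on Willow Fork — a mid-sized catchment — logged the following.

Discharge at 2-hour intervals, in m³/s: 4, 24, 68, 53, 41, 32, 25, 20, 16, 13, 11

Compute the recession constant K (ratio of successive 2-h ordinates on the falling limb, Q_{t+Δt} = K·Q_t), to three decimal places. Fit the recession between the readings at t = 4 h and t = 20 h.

K ≈ 0.796

Using the recession-limb readings at t = 4 h and t = 20 h: Q falls from 68 to 11 m³/s over 8 intervals.
K = (Q₂/Q₁)^(1/8) = (11/68)^(1/8) = 0.796.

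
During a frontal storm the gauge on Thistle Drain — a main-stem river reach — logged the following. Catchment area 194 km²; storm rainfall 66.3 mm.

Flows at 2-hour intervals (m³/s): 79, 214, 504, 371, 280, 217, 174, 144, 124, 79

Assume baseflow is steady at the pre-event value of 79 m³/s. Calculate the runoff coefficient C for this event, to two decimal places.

ΣQ_DR = 1396 m³/s; V = ΣQ_DR·Δt = 1.005 × 10^7 m³.
Runoff depth d = V / A = 51.81 mm.
C = d / P = 51.81 / 66.3 = 0.78.

C ≈ 0.78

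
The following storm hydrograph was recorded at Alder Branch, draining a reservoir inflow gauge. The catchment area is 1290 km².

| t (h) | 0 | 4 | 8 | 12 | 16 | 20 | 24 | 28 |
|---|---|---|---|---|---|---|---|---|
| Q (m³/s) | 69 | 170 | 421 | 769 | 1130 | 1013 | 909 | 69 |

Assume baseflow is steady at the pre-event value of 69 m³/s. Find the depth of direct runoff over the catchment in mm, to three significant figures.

d ≈ 44.6 mm

Direct runoff: 0.0, 101.0, 352.0, 700.0, 1061.0, 944.0, 840.0, 0.0 m³/s; ΣQ_DR = 3998 m³/s.
V = ΣQ_DR · Δt = 3998 × 14400 s = 5.757 × 10^7 m³.
Over A = 1290 km², depth = V / A = 44.6 mm.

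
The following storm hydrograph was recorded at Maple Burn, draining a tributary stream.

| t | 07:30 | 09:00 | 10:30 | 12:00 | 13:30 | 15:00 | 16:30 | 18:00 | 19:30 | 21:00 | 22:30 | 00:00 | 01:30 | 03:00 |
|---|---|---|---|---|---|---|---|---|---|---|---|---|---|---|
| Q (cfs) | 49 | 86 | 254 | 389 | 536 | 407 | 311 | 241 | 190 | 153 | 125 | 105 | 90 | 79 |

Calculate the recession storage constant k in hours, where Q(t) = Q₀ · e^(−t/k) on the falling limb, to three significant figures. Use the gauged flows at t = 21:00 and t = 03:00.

On the falling limb, Q drops from 153 to 79 cfs between t = 21:00 and t = 03:00 (Δt = 6 h).
k = −Δt / ln(Q₂/Q₁) = −6 / ln(79/153) = 9.08 h.

k ≈ 9.08 h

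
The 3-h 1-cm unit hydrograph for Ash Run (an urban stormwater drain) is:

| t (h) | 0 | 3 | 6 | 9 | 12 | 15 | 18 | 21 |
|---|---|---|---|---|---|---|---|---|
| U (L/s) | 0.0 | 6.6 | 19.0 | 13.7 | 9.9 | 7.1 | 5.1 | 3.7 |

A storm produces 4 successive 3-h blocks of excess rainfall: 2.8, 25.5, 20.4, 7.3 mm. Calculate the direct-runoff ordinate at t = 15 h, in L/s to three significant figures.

By discrete convolution, Q_j = Σ (P_i / 10 mm) · U_{j−i}.
At t = 15 h (j=5): Q = (2.8/10)·7.1 + (25.5/10)·9.9 + (20.4/10)·13.7 + (7.3/10)·19.0 = 69.1 L/s.

Q ≈ 69.1 L/s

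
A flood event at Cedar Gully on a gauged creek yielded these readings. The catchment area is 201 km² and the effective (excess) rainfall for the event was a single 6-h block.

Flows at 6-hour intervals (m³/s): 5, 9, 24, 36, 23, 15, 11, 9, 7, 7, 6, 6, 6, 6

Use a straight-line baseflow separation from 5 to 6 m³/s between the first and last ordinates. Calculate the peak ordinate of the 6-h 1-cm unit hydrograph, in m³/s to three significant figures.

Direct runoff: 0.00, 3.92, 18.85, 30.77, 17.69, 9.62, 5.54, 3.46, 1.38, 1.31, 0.23, 0.15, 0.08, 0.00 m³/s; ΣQ_DR = 93.00 m³/s, peak = 30.77 m³/s.
Runoff depth d = ΣQ_DR·Δt / A = 93.00 × 21600 / (201 km²) = 9.994 mm.
The 1-cm UH is the DRH scaled by (10 mm)/d, so U_p = 30.77 × 10/9.994 = 30.8 m³/s.

U_p ≈ 30.8 m³/s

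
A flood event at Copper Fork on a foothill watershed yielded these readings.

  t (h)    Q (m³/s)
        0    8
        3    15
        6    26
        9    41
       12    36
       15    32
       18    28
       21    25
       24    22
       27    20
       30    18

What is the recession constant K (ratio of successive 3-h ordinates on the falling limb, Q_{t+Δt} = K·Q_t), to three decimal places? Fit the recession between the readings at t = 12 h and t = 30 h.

K ≈ 0.891

Using the recession-limb readings at t = 12 h and t = 30 h: Q falls from 36 to 18 m³/s over 6 intervals.
K = (Q₂/Q₁)^(1/6) = (18/36)^(1/6) = 0.891.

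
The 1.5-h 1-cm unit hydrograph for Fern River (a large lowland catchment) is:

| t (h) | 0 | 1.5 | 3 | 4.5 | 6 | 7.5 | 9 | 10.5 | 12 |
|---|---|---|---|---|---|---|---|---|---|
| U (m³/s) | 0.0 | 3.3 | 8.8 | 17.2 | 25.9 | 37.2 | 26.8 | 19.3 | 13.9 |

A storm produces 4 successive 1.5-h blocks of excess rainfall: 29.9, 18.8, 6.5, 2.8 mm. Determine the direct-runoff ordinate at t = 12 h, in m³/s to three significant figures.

Q ≈ 106 m³/s

By discrete convolution, Q_j = Σ (P_i / 10 mm) · U_{j−i}.
At t = 12 h (j=8): Q = (29.9/10)·13.9 + (18.8/10)·19.3 + (6.5/10)·26.8 + (2.8/10)·37.2 = 106 m³/s.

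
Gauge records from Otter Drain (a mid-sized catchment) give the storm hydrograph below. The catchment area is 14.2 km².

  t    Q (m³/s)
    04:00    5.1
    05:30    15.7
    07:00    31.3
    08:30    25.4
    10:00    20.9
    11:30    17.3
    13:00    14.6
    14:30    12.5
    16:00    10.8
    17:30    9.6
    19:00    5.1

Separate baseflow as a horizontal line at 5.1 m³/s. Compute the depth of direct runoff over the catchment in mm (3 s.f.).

d ≈ 42.7 mm

Direct runoff: 0.0, 10.6, 26.2, 20.3, 15.8, 12.2, 9.5, 7.4, 5.7, 4.5, 0.0 m³/s; ΣQ_DR = 112.2 m³/s.
V = ΣQ_DR · Δt = 112.2 × 5400 s = 6.059 × 10^5 m³.
Over A = 14.2 km², depth = V / A = 42.7 mm.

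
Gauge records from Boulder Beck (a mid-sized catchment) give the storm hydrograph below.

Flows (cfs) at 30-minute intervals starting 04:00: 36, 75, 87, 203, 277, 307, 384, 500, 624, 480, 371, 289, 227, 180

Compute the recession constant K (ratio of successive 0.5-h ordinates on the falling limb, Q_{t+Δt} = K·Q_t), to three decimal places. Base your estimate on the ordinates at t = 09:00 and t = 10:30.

Using the recession-limb readings at t = 09:00 and t = 10:30: Q falls from 371 to 180 cfs over 3 intervals.
K = (Q₂/Q₁)^(1/3) = (180/371)^(1/3) = 0.786.

K ≈ 0.786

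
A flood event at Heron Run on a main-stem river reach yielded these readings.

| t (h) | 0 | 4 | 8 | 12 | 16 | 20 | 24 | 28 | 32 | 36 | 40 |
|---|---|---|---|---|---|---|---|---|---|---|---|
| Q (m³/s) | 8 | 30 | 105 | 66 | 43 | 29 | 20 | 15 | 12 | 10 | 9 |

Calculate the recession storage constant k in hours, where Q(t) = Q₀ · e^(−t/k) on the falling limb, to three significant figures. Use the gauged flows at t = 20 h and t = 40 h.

On the falling limb, Q drops from 29 to 9 m³/s between t = 20 h and t = 40 h (Δt = 20 h).
k = −Δt / ln(Q₂/Q₁) = −20 / ln(9/29) = 17.1 h.

k ≈ 17.1 h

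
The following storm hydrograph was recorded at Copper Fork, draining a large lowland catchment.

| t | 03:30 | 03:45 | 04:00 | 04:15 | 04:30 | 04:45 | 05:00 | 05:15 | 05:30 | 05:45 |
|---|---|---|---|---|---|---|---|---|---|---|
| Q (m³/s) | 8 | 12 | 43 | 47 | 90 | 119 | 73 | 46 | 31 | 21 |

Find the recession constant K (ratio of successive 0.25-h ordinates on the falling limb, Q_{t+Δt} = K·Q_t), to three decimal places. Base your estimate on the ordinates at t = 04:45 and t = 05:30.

Using the recession-limb readings at t = 04:45 and t = 05:30: Q falls from 119 to 31 m³/s over 3 intervals.
K = (Q₂/Q₁)^(1/3) = (31/119)^(1/3) = 0.639.

K ≈ 0.639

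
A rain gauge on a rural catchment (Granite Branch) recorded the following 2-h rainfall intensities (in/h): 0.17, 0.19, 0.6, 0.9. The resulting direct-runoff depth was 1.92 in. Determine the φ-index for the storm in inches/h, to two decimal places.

Only the 2 blocks with intensity above φ contribute runoff: 0.6, 0.9 in/h.
Σ(I−φ)·Δt = d  ⇒  (0.6+0.9 − 2φ)·2 = 1.92
φ = (1.500 − 1.92/2) / 2 = 0.27 in/h.

φ ≈ 0.27 in/h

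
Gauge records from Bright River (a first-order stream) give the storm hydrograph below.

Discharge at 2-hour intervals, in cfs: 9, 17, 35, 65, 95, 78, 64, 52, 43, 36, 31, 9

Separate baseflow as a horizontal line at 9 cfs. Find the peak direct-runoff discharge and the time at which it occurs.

Q_p = 86.0 cfs at t = 8 h

Subtracting baseflow gives direct-runoff ordinates: 0.0, 8.0, 26.0, 56.0, 86.0, 69.0, 55.0, 43.0, 34.0, 27.0, 22.0, 0.0 cfs.
The maximum is 86.0 cfs, occurring at the reading for t = 8 h.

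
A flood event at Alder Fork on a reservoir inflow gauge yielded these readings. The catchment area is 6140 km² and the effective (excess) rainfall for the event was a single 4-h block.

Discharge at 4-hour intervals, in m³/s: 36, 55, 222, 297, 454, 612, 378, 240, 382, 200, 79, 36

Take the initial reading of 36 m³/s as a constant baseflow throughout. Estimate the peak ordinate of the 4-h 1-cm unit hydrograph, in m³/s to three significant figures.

U_p ≈ 960 m³/s

Direct runoff: 0.0, 19.0, 186.0, 261.0, 418.0, 576.0, 342.0, 204.0, 346.0, 164.0, 43.0, 0.0 m³/s; ΣQ_DR = 2559 m³/s, peak = 576.0 m³/s.
Runoff depth d = ΣQ_DR·Δt / A = 2559 × 14400 / (6140 km²) = 6.002 mm.
The 1-cm UH is the DRH scaled by (10 mm)/d, so U_p = 576.0 × 10/6.002 = 960 m³/s.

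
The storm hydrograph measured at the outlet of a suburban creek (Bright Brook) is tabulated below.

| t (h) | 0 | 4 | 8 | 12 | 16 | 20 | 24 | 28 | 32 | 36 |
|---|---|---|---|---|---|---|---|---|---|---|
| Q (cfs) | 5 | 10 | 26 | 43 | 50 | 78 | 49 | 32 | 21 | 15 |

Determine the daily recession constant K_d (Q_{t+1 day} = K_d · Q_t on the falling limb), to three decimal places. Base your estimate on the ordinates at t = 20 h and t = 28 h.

Between t = 20 h and t = 28 h the flow falls from 78 to 32 cfs over 2×4 h = 8 h.
Per-interval ratio K = (32/78)^(1/2) = 0.6405; K_d = K^(24/4) = 0.069.

K_d ≈ 0.069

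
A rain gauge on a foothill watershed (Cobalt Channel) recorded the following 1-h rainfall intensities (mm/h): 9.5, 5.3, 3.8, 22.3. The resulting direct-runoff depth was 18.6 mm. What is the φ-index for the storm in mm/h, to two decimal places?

φ ≈ 6.60 mm/h

Only the 2 blocks with intensity above φ contribute runoff: 9.5, 22.3 mm/h.
Σ(I−φ)·Δt = d  ⇒  (9.5+22.3 − 2φ)·1 = 18.6
φ = (31.80 − 18.6/1) / 2 = 6.60 mm/h.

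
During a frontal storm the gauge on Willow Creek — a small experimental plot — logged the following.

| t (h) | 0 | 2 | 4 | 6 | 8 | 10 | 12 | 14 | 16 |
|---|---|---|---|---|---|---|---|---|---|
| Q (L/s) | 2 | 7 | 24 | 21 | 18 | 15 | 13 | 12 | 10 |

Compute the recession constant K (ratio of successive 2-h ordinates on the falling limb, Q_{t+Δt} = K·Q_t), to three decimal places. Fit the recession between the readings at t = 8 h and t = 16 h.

K ≈ 0.863

Using the recession-limb readings at t = 8 h and t = 16 h: Q falls from 18 to 10 L/s over 4 intervals.
K = (Q₂/Q₁)^(1/4) = (10/18)^(1/4) = 0.863.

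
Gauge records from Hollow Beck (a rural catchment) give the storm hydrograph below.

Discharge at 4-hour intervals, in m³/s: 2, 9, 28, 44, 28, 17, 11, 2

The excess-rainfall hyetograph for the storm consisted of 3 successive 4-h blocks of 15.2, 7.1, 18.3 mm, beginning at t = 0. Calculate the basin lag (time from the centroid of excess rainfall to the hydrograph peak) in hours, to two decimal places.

Centroid of excess rainfall: t_c = Σ P_i·t̄_i / ΣP_i = 6.3054 h (block centres at 2, 6, 10 h).
Hydrograph peak occurs at t = 12 h, so basin lag t_L = 12 − 6.3054 = 5.69 h.

t_L ≈ 5.69 h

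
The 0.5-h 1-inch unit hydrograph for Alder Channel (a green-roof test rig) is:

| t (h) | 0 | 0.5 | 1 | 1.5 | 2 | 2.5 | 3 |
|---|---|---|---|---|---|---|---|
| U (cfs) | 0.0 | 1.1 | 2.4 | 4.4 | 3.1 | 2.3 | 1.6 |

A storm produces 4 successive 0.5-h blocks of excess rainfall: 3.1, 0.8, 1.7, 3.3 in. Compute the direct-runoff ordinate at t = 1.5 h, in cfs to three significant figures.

Q ≈ 17.4 cfs

By discrete convolution, Q_j = Σ (P_i / 1 in) · U_{j−i}.
At t = 1.5 h (j=3): Q = (3.1/1)·4.4 + (0.8/1)·2.4 + (1.7/1)·1.1 + (3.3/1)·0.0 = 17.4 cfs.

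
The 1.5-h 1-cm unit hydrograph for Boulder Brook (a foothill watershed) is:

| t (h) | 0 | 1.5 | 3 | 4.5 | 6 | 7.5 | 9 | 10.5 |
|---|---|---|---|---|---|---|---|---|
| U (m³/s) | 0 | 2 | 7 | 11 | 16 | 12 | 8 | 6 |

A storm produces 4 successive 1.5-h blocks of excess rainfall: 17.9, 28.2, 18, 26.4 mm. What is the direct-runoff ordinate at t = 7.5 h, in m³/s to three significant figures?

Q ≈ 105 m³/s

By discrete convolution, Q_j = Σ (P_i / 10 mm) · U_{j−i}.
At t = 7.5 h (j=5): Q = (17.9/10)·12 + (28.2/10)·16 + (18/10)·11 + (26.4/10)·7 = 105 m³/s.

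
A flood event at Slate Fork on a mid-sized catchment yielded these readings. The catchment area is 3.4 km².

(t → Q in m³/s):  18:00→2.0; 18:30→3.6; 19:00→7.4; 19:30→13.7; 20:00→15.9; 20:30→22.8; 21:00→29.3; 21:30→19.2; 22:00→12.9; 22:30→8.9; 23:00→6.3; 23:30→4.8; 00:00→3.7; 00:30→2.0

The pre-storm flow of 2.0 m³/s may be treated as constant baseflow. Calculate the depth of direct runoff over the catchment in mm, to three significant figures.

d ≈ 65.9 mm

Direct runoff: 0.0, 1.6, 5.4, 11.7, 13.9, 20.8, 27.3, 17.2, 10.9, 6.9, 4.3, 2.8, 1.7, 0.0 m³/s; ΣQ_DR = 124.5 m³/s.
V = ΣQ_DR · Δt = 124.5 × 1800 s = 2.241 × 10^5 m³.
Over A = 3.4 km², depth = V / A = 65.9 mm.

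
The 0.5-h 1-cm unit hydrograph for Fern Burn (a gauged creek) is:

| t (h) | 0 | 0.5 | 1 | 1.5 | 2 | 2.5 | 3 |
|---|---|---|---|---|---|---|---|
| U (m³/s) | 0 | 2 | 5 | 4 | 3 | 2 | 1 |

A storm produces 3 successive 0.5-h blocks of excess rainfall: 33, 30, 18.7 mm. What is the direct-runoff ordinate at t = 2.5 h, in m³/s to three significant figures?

Q ≈ 23.1 m³/s

By discrete convolution, Q_j = Σ (P_i / 10 mm) · U_{j−i}.
At t = 2.5 h (j=5): Q = (33/10)·2 + (30/10)·3 + (18.7/10)·4 = 23.1 m³/s.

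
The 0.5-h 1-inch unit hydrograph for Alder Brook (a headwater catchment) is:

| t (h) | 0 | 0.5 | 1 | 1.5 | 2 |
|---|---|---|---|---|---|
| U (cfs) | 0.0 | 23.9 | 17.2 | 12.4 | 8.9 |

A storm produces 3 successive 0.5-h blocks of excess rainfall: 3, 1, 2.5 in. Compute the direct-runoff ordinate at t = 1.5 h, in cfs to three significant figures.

By discrete convolution, Q_j = Σ (P_i / 1 in) · U_{j−i}.
At t = 1.5 h (j=3): Q = (3/1)·12.4 + (1/1)·17.2 + (2.5/1)·23.9 = 114 cfs.

Q ≈ 114 cfs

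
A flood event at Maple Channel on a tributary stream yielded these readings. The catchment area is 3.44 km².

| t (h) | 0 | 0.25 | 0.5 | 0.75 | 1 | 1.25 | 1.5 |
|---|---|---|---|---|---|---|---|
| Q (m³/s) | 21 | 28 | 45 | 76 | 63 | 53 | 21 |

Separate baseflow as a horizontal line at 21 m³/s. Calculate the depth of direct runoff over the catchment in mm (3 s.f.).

d ≈ 41.9 mm

Direct runoff: 0.0, 7.0, 24.0, 55.0, 42.0, 32.0, 0.0 m³/s; ΣQ_DR = 160.0 m³/s.
V = ΣQ_DR · Δt = 160.0 × 900 s = 1.440 × 10^5 m³.
Over A = 3.44 km², depth = V / A = 41.9 mm.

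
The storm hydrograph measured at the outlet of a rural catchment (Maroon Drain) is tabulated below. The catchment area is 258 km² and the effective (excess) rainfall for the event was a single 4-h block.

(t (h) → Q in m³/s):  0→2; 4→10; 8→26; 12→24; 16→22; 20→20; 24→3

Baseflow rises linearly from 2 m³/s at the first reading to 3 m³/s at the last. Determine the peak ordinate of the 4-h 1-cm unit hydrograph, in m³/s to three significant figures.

Direct runoff: 0.00, 7.83, 23.67, 21.50, 19.33, 17.17, 0.00 m³/s; ΣQ_DR = 89.50 m³/s, peak = 23.67 m³/s.
Runoff depth d = ΣQ_DR·Δt / A = 89.50 × 14400 / (258 km²) = 4.995 mm.
The 1-cm UH is the DRH scaled by (10 mm)/d, so U_p = 23.67 × 10/4.995 = 47.4 m³/s.

U_p ≈ 47.4 m³/s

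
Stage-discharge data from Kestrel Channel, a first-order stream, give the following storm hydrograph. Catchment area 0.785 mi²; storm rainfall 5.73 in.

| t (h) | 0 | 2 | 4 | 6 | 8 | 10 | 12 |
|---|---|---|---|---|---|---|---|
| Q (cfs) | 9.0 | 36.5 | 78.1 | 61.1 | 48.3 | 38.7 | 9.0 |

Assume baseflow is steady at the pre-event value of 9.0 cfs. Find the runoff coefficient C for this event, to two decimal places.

C ≈ 0.15

ΣQ_DR = 217.7 cfs; V = ΣQ_DR·Δt = 1.567 × 10^6 ft³.
Runoff depth d = V / A = 0.8595 in.
C = d / P = 0.8595 / 5.73 = 0.15.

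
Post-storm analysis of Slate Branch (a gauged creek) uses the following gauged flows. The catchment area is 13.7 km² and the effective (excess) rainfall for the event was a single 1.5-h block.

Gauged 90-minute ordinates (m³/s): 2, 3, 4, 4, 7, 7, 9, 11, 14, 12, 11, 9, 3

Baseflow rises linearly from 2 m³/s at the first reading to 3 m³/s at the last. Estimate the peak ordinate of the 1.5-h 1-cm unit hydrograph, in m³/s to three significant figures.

U_p ≈ 4.53 m³/s

Direct runoff: 0.00, 0.92, 1.83, 1.75, 4.67, 4.58, 6.50, 8.42, 11.33, 9.25, 8.17, 6.08, 0.00 m³/s; ΣQ_DR = 63.50 m³/s, peak = 11.33 m³/s.
Runoff depth d = ΣQ_DR·Δt / A = 63.50 × 5400 / (13.7 km²) = 25.03 mm.
The 1-cm UH is the DRH scaled by (10 mm)/d, so U_p = 11.33 × 10/25.03 = 4.53 m³/s.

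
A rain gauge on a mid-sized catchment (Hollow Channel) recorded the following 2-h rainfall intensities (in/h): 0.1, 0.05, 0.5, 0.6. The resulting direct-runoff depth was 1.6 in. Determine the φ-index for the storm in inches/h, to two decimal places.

φ ≈ 0.15 in/h

Only the 2 blocks with intensity above φ contribute runoff: 0.5, 0.6 in/h.
Σ(I−φ)·Δt = d  ⇒  (0.5+0.6 − 2φ)·2 = 1.6
φ = (1.100 − 1.6/2) / 2 = 0.15 in/h.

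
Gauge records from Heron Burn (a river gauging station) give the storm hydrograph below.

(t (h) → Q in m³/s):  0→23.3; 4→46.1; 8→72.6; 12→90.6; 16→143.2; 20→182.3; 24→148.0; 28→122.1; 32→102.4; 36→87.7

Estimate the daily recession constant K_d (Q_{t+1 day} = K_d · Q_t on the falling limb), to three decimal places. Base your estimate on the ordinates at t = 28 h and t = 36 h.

K_d ≈ 0.371

Between t = 28 h and t = 36 h the flow falls from 122.1 to 87.7 m³/s over 2×4 h = 8 h.
Per-interval ratio K = (87.7/122.1)^(1/2) = 0.8475; K_d = K^(24/4) = 0.371.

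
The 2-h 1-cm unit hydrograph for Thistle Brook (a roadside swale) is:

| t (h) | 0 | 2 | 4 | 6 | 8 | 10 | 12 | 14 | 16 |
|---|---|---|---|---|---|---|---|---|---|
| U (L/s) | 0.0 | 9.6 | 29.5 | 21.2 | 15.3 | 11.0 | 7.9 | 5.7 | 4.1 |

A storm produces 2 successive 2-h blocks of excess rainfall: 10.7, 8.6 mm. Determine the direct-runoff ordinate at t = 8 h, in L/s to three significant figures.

Q ≈ 34.6 L/s

By discrete convolution, Q_j = Σ (P_i / 10 mm) · U_{j−i}.
At t = 8 h (j=4): Q = (10.7/10)·15.3 + (8.6/10)·21.2 = 34.6 L/s.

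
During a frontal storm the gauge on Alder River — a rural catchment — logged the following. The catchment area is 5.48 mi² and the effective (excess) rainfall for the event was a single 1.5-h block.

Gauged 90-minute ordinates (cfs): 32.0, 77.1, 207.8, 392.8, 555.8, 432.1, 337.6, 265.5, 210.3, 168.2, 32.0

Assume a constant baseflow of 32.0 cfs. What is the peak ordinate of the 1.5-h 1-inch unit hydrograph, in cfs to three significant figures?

Direct runoff: 0.0, 45.1, 175.8, 360.8, 523.8, 400.1, 305.6, 233.5, 178.3, 136.2, 0.0 cfs; ΣQ_DR = 2359 cfs, peak = 523.8 cfs.
Runoff depth d = ΣQ_DR·Δt / A = 2359 × 5400 / (5.48 mi²) = 1.001 in.
The 1-inch UH is the DRH scaled by (1 in)/d, so U_p = 523.8 × 1/1.001 = 523 cfs.

U_p ≈ 523 cfs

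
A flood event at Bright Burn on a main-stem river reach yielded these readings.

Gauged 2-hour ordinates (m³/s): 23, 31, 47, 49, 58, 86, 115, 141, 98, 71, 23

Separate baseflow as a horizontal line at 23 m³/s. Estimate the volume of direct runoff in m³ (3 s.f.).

Direct-runoff ordinates (Q − Q_b): 0.0, 8.0, 24.0, 26.0, 35.0, 63.0, 92.0, 118.0, 75.0, 48.0, 0.0 m³/s.
ΣQ_DR = 489.0 m³/s.
With Δt = 2 h = 7200 s, V = ΣQ_DR · Δt = 489.0 × 7200 = 3.52 × 10^6 m³.

V ≈ 3.52 × 10^6 m³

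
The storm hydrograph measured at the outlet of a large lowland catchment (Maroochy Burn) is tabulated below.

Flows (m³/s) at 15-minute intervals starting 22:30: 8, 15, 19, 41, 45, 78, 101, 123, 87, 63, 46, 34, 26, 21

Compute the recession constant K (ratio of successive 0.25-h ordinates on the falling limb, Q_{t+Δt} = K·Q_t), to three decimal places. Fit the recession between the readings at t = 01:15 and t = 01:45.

K ≈ 0.786

Using the recession-limb readings at t = 01:15 and t = 01:45: Q falls from 34 to 21 m³/s over 2 intervals.
K = (Q₂/Q₁)^(1/2) = (21/34)^(1/2) = 0.786.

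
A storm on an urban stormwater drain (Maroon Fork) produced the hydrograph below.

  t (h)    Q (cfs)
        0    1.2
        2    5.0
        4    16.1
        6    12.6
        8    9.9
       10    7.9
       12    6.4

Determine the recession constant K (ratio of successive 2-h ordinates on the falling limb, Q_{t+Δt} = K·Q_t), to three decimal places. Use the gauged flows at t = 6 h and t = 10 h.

Using the recession-limb readings at t = 6 h and t = 10 h: Q falls from 12.6 to 7.9 cfs over 2 intervals.
K = (Q₂/Q₁)^(1/2) = (7.9/12.6)^(1/2) = 0.792.

K ≈ 0.792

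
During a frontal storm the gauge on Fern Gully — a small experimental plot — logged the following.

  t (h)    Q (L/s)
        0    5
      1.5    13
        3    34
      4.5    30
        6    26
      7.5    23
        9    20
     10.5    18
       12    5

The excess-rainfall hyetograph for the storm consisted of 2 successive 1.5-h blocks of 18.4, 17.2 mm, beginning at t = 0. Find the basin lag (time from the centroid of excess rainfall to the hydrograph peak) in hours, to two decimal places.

t_L ≈ 1.53 h

Centroid of excess rainfall: t_c = Σ P_i·t̄_i / ΣP_i = 1.4747 h (block centres at 0.75, 2.25 h).
Hydrograph peak occurs at t = 3 h, so basin lag t_L = 3 − 1.4747 = 1.53 h.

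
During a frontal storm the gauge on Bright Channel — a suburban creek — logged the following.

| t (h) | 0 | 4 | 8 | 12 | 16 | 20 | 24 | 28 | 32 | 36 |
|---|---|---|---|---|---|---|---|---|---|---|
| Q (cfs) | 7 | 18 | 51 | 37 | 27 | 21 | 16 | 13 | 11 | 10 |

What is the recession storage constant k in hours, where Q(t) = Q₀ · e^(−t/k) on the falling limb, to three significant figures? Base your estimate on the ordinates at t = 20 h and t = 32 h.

On the falling limb, Q drops from 21 to 11 cfs between t = 20 h and t = 32 h (Δt = 12 h).
k = −Δt / ln(Q₂/Q₁) = −12 / ln(11/21) = 18.6 h.

k ≈ 18.6 h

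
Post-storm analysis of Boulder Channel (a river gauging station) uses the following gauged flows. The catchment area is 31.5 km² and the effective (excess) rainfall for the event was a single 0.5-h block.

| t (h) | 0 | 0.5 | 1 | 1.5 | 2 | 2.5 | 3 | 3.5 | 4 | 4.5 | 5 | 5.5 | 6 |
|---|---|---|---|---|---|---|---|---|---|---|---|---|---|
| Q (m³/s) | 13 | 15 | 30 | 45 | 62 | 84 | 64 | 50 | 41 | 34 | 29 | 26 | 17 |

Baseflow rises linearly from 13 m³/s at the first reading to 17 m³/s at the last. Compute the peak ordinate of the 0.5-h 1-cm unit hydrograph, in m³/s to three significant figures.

Direct runoff: 0.00, 1.67, 16.33, 31.00, 47.67, 69.33, 49.00, 34.67, 25.33, 18.00, 12.67, 9.33, 0.00 m³/s; ΣQ_DR = 315.0 m³/s, peak = 69.33 m³/s.
Runoff depth d = ΣQ_DR·Δt / A = 315.0 × 1800 / (31.5 km²) = 18.00 mm.
The 1-cm UH is the DRH scaled by (10 mm)/d, so U_p = 69.33 × 10/18.00 = 38.5 m³/s.

U_p ≈ 38.5 m³/s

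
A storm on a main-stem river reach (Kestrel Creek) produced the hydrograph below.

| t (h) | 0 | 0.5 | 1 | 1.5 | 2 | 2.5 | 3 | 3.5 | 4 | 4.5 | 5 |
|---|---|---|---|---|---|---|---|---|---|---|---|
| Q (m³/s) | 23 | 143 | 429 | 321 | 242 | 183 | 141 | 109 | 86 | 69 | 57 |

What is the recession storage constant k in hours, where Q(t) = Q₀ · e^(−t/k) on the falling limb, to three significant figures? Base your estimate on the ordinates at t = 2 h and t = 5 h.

k ≈ 2.07 h

On the falling limb, Q drops from 242 to 57 m³/s between t = 2 h and t = 5 h (Δt = 3 h).
k = −Δt / ln(Q₂/Q₁) = −3 / ln(57/242) = 2.07 h.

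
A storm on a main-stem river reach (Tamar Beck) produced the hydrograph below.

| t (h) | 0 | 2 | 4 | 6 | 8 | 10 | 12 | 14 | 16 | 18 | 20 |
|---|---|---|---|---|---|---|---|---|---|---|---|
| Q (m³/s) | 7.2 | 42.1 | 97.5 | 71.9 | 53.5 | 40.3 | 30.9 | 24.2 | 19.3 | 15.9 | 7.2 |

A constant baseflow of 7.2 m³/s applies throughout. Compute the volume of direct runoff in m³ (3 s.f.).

Direct-runoff ordinates (Q − Q_b): 0.0, 34.9, 90.3, 64.7, 46.3, 33.1, 23.7, 17.0, 12.1, 8.7, 0.0 m³/s.
ΣQ_DR = 330.8 m³/s.
With Δt = 2 h = 7200 s, V = ΣQ_DR · Δt = 330.8 × 7200 = 2.38 × 10^6 m³.

V ≈ 2.38 × 10^6 m³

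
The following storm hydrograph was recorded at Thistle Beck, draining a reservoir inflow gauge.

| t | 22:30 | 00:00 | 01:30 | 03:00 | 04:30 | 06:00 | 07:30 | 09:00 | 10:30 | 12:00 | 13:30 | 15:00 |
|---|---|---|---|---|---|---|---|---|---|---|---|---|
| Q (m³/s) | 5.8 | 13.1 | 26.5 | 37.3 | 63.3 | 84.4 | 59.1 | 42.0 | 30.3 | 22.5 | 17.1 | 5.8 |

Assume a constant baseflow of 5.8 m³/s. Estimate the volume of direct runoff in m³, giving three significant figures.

Direct-runoff ordinates (Q − Q_b): 0.0, 7.3, 20.7, 31.5, 57.5, 78.6, 53.3, 36.2, 24.5, 16.7, 11.3, 0.0 m³/s.
ΣQ_DR = 337.6 m³/s.
With Δt = 1.5 h = 5400 s, V = ΣQ_DR · Δt = 337.6 × 5400 = 1.82 × 10^6 m³.

V ≈ 1.82 × 10^6 m³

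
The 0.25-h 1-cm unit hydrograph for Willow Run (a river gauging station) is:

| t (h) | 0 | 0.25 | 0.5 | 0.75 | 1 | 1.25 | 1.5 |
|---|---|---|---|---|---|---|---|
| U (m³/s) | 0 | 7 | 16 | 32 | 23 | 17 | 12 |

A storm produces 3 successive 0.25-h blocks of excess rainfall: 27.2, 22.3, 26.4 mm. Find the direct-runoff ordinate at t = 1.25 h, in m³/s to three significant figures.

By discrete convolution, Q_j = Σ (P_i / 10 mm) · U_{j−i}.
At t = 1.25 h (j=5): Q = (27.2/10)·17 + (22.3/10)·23 + (26.4/10)·32 = 182 m³/s.

Q ≈ 182 m³/s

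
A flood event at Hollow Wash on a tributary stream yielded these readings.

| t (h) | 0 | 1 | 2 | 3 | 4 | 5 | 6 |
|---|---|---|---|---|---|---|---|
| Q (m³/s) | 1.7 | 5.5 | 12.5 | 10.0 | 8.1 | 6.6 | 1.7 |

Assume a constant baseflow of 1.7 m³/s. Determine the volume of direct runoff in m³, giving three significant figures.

Direct-runoff ordinates (Q − Q_b): 0.0, 3.8, 10.8, 8.3, 6.4, 4.9, 0.0 m³/s.
ΣQ_DR = 34.20 m³/s.
With Δt = 1 h = 3600 s, V = ΣQ_DR · Δt = 34.20 × 3600 = 1.23 × 10^5 m³.

V ≈ 1.23 × 10^5 m³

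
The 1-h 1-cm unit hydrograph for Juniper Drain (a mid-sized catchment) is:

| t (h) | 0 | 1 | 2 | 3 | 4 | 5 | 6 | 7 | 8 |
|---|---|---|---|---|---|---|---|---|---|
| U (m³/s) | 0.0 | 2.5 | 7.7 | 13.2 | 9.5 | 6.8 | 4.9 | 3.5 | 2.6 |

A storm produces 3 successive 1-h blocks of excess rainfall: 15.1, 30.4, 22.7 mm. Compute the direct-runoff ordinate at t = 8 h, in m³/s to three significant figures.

By discrete convolution, Q_j = Σ (P_i / 10 mm) · U_{j−i}.
At t = 8 h (j=8): Q = (15.1/10)·2.6 + (30.4/10)·3.5 + (22.7/10)·4.9 = 25.7 m³/s.

Q ≈ 25.7 m³/s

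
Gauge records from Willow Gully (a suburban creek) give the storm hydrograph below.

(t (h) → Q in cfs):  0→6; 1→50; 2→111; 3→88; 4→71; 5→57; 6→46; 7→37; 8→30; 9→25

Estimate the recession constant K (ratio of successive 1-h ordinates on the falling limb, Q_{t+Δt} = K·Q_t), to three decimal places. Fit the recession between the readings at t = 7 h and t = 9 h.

K ≈ 0.822

Using the recession-limb readings at t = 7 h and t = 9 h: Q falls from 37 to 25 cfs over 2 intervals.
K = (Q₂/Q₁)^(1/2) = (25/37)^(1/2) = 0.822.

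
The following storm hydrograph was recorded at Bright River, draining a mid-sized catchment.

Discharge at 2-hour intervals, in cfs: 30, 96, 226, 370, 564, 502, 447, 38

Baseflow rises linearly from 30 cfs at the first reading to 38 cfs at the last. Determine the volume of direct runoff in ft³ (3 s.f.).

Direct-runoff ordinates (Q − Q_b): 0.00, 64.86, 193.71, 336.57, 529.43, 466.29, 410.14, 0.00 cfs.
ΣQ_DR = 2001 cfs.
With Δt = 2 h = 7200 s, V = ΣQ_DR · Δt = 2001 × 7200 = 1.44 × 10^7 ft³.

V ≈ 1.44 × 10^7 ft³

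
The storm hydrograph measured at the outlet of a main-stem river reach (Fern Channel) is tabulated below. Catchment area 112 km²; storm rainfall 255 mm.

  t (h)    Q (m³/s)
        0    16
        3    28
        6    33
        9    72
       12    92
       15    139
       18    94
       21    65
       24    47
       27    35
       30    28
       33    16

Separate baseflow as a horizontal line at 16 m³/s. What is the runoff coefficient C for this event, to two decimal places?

C ≈ 0.18

ΣQ_DR = 473.0 m³/s; V = ΣQ_DR·Δt = 5.108 × 10^6 m³.
Runoff depth d = V / A = 45.61 mm.
C = d / P = 45.61 / 255 = 0.18.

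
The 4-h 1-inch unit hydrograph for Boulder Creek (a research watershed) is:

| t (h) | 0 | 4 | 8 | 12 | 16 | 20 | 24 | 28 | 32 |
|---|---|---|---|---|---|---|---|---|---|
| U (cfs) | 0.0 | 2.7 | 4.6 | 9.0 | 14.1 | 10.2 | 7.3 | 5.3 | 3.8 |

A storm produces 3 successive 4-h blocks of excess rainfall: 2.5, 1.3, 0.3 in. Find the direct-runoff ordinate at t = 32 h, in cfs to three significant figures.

Q ≈ 18.6 cfs

By discrete convolution, Q_j = Σ (P_i / 1 in) · U_{j−i}.
At t = 32 h (j=8): Q = (2.5/1)·3.8 + (1.3/1)·5.3 + (0.3/1)·7.3 = 18.6 cfs.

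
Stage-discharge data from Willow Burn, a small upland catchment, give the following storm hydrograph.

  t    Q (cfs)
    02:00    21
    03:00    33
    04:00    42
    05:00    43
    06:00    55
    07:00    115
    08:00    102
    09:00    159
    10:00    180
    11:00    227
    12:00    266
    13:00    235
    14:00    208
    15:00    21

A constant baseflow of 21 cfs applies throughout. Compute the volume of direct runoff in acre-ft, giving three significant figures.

V ≈ 117 acre-ft

Direct-runoff ordinates (Q − Q_b): 0.0, 12.0, 21.0, 22.0, 34.0, 94.0, 81.0, 138.0, 159.0, 206.0, 245.0, 214.0, 187.0, 0.0 cfs.
ΣQ_DR = 1413 cfs.
With Δt = 1 h = 3600 s, V = ΣQ_DR · Δt = 1413 × 3600 = 5.09 × 10^6 ft³ = 117 acre-ft.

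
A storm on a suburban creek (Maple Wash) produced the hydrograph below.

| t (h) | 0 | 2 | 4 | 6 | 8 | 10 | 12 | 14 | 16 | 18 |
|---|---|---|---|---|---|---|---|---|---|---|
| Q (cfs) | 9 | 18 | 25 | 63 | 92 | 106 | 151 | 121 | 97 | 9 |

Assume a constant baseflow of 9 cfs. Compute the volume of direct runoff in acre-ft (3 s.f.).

V ≈ 99.3 acre-ft

Direct-runoff ordinates (Q − Q_b): 0.0, 9.0, 16.0, 54.0, 83.0, 97.0, 142.0, 112.0, 88.0, 0.0 cfs.
ΣQ_DR = 601.0 cfs.
With Δt = 2 h = 7200 s, V = ΣQ_DR · Δt = 601.0 × 7200 = 4.33 × 10^6 ft³ = 99.3 acre-ft.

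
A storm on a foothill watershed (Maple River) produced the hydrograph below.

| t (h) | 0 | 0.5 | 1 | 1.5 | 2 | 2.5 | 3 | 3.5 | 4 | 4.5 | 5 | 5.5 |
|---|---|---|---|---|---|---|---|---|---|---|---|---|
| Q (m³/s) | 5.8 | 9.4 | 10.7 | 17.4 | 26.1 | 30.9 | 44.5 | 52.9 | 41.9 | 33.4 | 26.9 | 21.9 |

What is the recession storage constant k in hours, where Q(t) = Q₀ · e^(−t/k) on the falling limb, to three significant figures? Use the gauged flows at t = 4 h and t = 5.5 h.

k ≈ 2.31 h

On the falling limb, Q drops from 41.9 to 21.9 m³/s between t = 4 h and t = 5.5 h (Δt = 1.5 h).
k = −Δt / ln(Q₂/Q₁) = −1.5 / ln(21.9/41.9) = 2.31 h.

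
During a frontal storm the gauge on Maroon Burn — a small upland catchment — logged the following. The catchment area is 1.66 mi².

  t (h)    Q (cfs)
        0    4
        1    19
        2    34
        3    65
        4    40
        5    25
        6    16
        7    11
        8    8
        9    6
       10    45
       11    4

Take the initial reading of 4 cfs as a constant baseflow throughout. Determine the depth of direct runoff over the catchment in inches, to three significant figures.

Direct runoff: 0.0, 15.0, 30.0, 61.0, 36.0, 21.0, 12.0, 7.0, 4.0, 2.0, 41.0, 0.0 cfs; ΣQ_DR = 229.0 cfs.
V = ΣQ_DR · Δt = 229.0 × 3600 s = 8.244 × 10^5 ft³.
Over A = 1.66 mi², depth = V / A = 0.214 in.

d ≈ 0.214 in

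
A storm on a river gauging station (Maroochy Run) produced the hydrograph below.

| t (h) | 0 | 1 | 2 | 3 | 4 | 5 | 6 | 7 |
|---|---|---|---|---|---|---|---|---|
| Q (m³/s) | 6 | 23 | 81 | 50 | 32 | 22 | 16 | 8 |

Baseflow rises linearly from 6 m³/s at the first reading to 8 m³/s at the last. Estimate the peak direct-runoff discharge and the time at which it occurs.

Subtracting baseflow gives direct-runoff ordinates: 0.00, 16.71, 74.43, 43.14, 24.86, 14.57, 8.29, 0.00 m³/s.
The maximum is 74.43 m³/s, occurring at the reading for t = 2 h.

Q_p = 74.43 m³/s at t = 2 h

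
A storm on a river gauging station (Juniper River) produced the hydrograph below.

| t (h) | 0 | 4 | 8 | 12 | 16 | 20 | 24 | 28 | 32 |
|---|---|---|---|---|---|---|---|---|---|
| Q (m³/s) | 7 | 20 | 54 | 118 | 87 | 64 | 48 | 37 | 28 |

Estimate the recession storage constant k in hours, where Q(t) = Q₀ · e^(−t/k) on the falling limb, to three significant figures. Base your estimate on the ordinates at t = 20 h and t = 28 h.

k ≈ 14.6 h

On the falling limb, Q drops from 64 to 37 m³/s between t = 20 h and t = 28 h (Δt = 8 h).
k = −Δt / ln(Q₂/Q₁) = −8 / ln(37/64) = 14.6 h.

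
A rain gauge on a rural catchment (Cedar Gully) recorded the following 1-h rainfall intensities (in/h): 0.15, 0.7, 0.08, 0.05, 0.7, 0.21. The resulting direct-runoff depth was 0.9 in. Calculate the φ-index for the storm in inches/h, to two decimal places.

φ ≈ 0.25 in/h

Only the 2 blocks with intensity above φ contribute runoff: 0.7, 0.7 in/h.
Σ(I−φ)·Δt = d  ⇒  (0.7+0.7 − 2φ)·1 = 0.9
φ = (1.400 − 0.9/1) / 2 = 0.25 in/h.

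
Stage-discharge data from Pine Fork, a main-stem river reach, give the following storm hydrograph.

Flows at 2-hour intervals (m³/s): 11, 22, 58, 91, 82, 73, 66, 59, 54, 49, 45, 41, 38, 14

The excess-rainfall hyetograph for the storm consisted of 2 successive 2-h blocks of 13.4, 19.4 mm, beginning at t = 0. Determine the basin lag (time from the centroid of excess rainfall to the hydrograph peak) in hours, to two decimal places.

Centroid of excess rainfall: t_c = Σ P_i·t̄_i / ΣP_i = 2.1829 h (block centres at 1, 3 h).
Hydrograph peak occurs at t = 6 h, so basin lag t_L = 6 − 2.1829 = 3.82 h.

t_L ≈ 3.82 h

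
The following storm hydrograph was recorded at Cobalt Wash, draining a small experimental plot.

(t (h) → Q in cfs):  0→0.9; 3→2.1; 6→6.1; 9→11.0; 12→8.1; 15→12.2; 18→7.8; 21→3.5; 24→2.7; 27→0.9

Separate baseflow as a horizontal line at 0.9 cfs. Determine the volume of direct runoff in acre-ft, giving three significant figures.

V ≈ 11.5 acre-ft

Direct-runoff ordinates (Q − Q_b): 0.0, 1.2, 5.2, 10.1, 7.2, 11.3, 6.9, 2.6, 1.8, 0.0 cfs.
ΣQ_DR = 46.30 cfs.
With Δt = 3 h = 10800 s, V = ΣQ_DR · Δt = 46.30 × 10800 = 5.00 × 10^5 ft³ = 11.5 acre-ft.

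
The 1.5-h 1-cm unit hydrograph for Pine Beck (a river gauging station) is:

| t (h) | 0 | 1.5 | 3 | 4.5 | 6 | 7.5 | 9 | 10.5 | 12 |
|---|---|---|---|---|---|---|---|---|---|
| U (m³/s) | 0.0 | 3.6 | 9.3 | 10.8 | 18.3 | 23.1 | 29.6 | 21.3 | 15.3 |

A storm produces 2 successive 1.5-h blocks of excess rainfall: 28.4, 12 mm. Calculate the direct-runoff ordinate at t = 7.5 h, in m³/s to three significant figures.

Q ≈ 87.6 m³/s

By discrete convolution, Q_j = Σ (P_i / 10 mm) · U_{j−i}.
At t = 7.5 h (j=5): Q = (28.4/10)·23.1 + (12/10)·18.3 = 87.6 m³/s.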